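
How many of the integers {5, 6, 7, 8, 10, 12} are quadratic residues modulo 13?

(5/13) = -1 → non-residue.
(6/13) = -1 → non-residue.
(7/13) = -1 → non-residue.
(8/13) = -1 → non-residue.
(10/13) = +1 → QR.
(12/13) = +1 → QR.
Total quadratic residues among the 6: 2.

2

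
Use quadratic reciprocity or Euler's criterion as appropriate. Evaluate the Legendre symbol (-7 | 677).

First reduce: -7 ≡ 670 (mod 677).
Pull out 2: since 677 ≡ 5 (mod 8), (2/677) = -1.
Reciprocity: 335 ≡ 3 and 677 ≡ 1 (mod 4), so (335/677) = +(677/335).
Reduce top mod 335: now compute (7/335).
Reciprocity: 7 ≡ 3 and 335 ≡ 3 (mod 4), so (7/335) = −(335/7).
Reduce top mod 7: now compute (6/7).
Pull out 2: since 7 ≡ 7 (mod 8), (2/7) = +1.
Reciprocity: 3 ≡ 3 and 7 ≡ 3 (mod 4), so (3/7) = −(7/3).
Reduce top mod 3: now compute (1/3).
Reached (1/3) = 1. Collecting the sign flips along the way, the symbol is -1.

-1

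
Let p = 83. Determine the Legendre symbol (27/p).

1

Euler's criterion: (27/83) ≡ 27^41 (mod 83).
27^2 ≡ 65 (mod 83)
27^4 ≡ 75 (mod 83)
27^8 ≡ 64 (mod 83)
27^16 ≡ 29 (mod 83)
27^32 ≡ 11 (mod 83)
27^41 = 27^(32+8+1) ≡ 1 (mod 83).
Result is 1, so (27/83) = 1.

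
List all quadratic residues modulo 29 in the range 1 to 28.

Square k = 1,…,14 (k and 29−k give the same square):
1²=1, 2²=4, 3²=9, 4²=16, 5²=25, 6²≡7, 7²≡20, 8²≡6, 9²≡23, 10²≡13, 11²≡5, 12²≡28, 13²≡24, 14²≡22 (mod 29).
So the quadratic residues mod 29 are {1, 4, 5, 6, 7, 9, 13, 16, 20, 22, 23, 24, 25, 28}.

1, 4, 5, 6, 7, 9, 13, 16, 20, 22, 23, 24, 25, 28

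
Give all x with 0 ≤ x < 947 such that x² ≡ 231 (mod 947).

412, 535

Since 947 ≡ 3 (mod 4), a square root of 231 is 231^((947+1)/4) = 231^237 mod 947.
Repeated squaring: 231^2≡329, 231^4≡283, 231^8≡541, 231^16≡58, 231^32≡523, 231^64≡793, 231^128≡41 (mod 947).
231^237 = 231^(128+64+32+8+4+1) ≡ 412 (mod 947).
Check: 412² = 169744 ≡ 231 (mod 947). The two roots are 412 and 535.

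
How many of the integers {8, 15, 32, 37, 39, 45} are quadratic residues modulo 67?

3

(8/67) = -1 → non-residue.
(15/67) = +1 → QR.
(32/67) = -1 → non-residue.
(37/67) = +1 → QR.
(39/67) = +1 → QR.
(45/67) = -1 → non-residue.
Total quadratic residues among the 6: 3.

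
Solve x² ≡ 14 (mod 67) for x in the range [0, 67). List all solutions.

Since 67 ≡ 3 (mod 4), a square root of 14 is 14^((67+1)/4) = 14^17 mod 67.
Repeated squaring: 14^2≡62, 14^4≡25, 14^8≡22, 14^16≡15 (mod 67).
14^17 = 14^(16+1) ≡ 9 (mod 67).
Check: 9² = 81 ≡ 14 (mod 67). The two roots are 9 and 58.

9, 58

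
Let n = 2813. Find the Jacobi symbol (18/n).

Pull out 2: since 2813 ≡ 5 (mod 8), (2/2813) = -1.
Reciprocity: 9 ≡ 1 and 2813 ≡ 1 (mod 4), so (9/2813) = +(2813/9).
Reduce top mod 9: now compute (5/9).
Reciprocity: 5 ≡ 1 and 9 ≡ 1 (mod 4), so (5/9) = +(9/5).
Reduce top mod 5: now compute (4/5).
Pull out 2^2: since 5 ≡ 5 (mod 8), (2/5) = -1, so (2/5)^2 = +1.
Reached (1/5) = 1. Collecting the sign flips along the way, the symbol is -1.

-1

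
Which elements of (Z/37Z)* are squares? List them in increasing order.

1 3 4 7 9 10 11 12 16 21 25 26 27 28 30 33 34 36

Square k = 1,…,18 (k and 37−k give the same square):
1²=1, 2²=4, 3²=9, 4²=16, 5²=25, 6²=36, 7²≡12, 8²≡27, 9²≡7, 10²≡26, 11²≡10, 12²≡33, 13²≡21, 14²≡11, 15²≡3, 16²≡34, 17²≡30, 18²≡28 (mod 37).
So the quadratic residues mod 37 are {1, 3, 4, 7, 9, 10, 11, 12, 16, 21, 25, 26, 27, 28, 30, 33, 34, 36}.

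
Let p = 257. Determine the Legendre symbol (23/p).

Euler's criterion: (23/257) ≡ 23^128 (mod 257).
23^2 ≡ 15 (mod 257)
23^4 ≡ 225 (mod 257)
23^8 ≡ 253 (mod 257)
23^16 ≡ 16 (mod 257)
23^32 ≡ 256 (mod 257)
23^64 ≡ 1 (mod 257)
23^128 ≡ 1 (mod 257)
23^128 = 23^(128) ≡ 1 (mod 257).
Result is 1, so (23/257) = 1.

1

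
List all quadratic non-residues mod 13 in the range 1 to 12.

2,5,6,7,8,11

Square k = 1,…,6 (k and 13−k give the same square):
1²=1, 2²=4, 3²=9, 4²≡3, 5²≡12, 6²≡10 (mod 13).
The residues are {1, 3, 4, 9, 10, 12}; the non-residues are the remaining 6 nonzero classes.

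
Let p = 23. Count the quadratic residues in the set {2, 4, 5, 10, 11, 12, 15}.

3

(2/23) = +1 → QR.
(4/23) = +1 → QR.
(5/23) = -1 → non-residue.
(10/23) = -1 → non-residue.
(11/23) = -1 → non-residue.
(12/23) = +1 → QR.
(15/23) = -1 → non-residue.
Total quadratic residues among the 7: 3.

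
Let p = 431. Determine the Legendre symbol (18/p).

Euler's criterion: (18/431) ≡ 18^215 (mod 431).
18^2 ≡ 324 (mod 431)
18^4 ≡ 243 (mod 431)
18^8 ≡ 2 (mod 431)
18^16 ≡ 4 (mod 431)
18^32 ≡ 16 (mod 431)
18^64 ≡ 256 (mod 431)
18^128 ≡ 24 (mod 431)
18^215 = 18^(128+64+16+4+2+1) ≡ 1 (mod 431).
Result is 1, so (18/431) = 1.

1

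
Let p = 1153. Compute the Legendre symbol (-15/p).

First reduce: -15 ≡ 1138 (mod 1153).
Pull out 2: since 1153 ≡ 1 (mod 8), (2/1153) = +1.
Reciprocity: 569 ≡ 1 and 1153 ≡ 1 (mod 4), so (569/1153) = +(1153/569).
Reduce top mod 569: now compute (15/569).
Reciprocity: 15 ≡ 3 and 569 ≡ 1 (mod 4), so (15/569) = +(569/15).
Reduce top mod 15: now compute (14/15).
Pull out 2: since 15 ≡ 7 (mod 8), (2/15) = +1.
Reciprocity: 7 ≡ 3 and 15 ≡ 3 (mod 4), so (7/15) = −(15/7).
Reduce top mod 7: now compute (1/7).
Reached (1/7) = 1. Collecting the sign flips along the way, the symbol is -1.

-1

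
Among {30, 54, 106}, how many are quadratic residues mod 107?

(30/107) = +1 → QR.
(54/107) = -1 → non-residue.
(106/107) = -1 → non-residue.
Total quadratic residues among the 3: 1.

1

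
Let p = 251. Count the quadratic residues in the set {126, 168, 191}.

0

(126/251) = -1 → non-residue.
(168/251) = -1 → non-residue.
(191/251) = -1 → non-residue.
Total quadratic residues among the 3: 0.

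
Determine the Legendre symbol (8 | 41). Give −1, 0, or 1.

1

Pull out 2^3: since 41 ≡ 1 (mod 8), (2/41) = +1, so (2/41)^3 = +1.
Reached (1/41) = 1. Collecting the sign flips along the way, the symbol is +1.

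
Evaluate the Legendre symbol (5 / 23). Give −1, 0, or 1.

Reciprocity: 5 ≡ 1 and 23 ≡ 3 (mod 4), so (5/23) = +(23/5).
Reduce top mod 5: now compute (3/5).
Reciprocity: 3 ≡ 3 and 5 ≡ 1 (mod 4), so (3/5) = +(5/3).
Reduce top mod 3: now compute (2/3).
Pull out 2: since 3 ≡ 3 (mod 8), (2/3) = -1.
Reached (1/3) = 1. Collecting the sign flips along the way, the symbol is -1.

-1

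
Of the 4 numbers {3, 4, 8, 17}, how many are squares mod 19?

2

(3/19) = -1 → non-residue.
(4/19) = +1 → QR.
(8/19) = -1 → non-residue.
(17/19) = +1 → QR.
Total quadratic residues among the 4: 2.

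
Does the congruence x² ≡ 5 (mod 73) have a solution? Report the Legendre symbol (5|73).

-1

Reciprocity: 5 ≡ 1 and 73 ≡ 1 (mod 4), so (5/73) = +(73/5).
Reduce top mod 5: now compute (3/5).
Reciprocity: 3 ≡ 3 and 5 ≡ 1 (mod 4), so (3/5) = +(5/3).
Reduce top mod 3: now compute (2/3).
Pull out 2: since 3 ≡ 3 (mod 8), (2/3) = -1.
Reached (1/3) = 1. Collecting the sign flips along the way, the symbol is -1.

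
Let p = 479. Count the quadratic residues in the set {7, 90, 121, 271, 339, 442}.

5

(7/479) = +1 → QR.
(90/479) = +1 → QR.
(121/479) = +1 → QR.
(271/479) = +1 → QR.
(339/479) = -1 → non-residue.
(442/479) = +1 → QR.
Total quadratic residues among the 6: 5.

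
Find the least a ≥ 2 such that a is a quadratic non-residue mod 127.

3

(2/127) = +1, so 2 is a residue.
(3/127) = −1, so 3 is the smallest positive non-residue mod 127.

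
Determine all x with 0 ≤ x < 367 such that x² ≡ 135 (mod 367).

Since 367 ≡ 3 (mod 4), a square root of 135 is 135^((367+1)/4) = 135^92 mod 367.
Repeated squaring: 135^2≡242, 135^4≡211, 135^8≡114, 135^16≡151, 135^32≡47, 135^64≡7 (mod 367).
135^92 = 135^(64+16+8+4) ≡ 52 (mod 367).
Check: 52² = 2704 ≡ 135 (mod 367). The two roots are 52 and 315.

52, 315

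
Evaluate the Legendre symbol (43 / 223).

1

Reciprocity: 43 ≡ 3 and 223 ≡ 3 (mod 4), so (43/223) = −(223/43).
Reduce top mod 43: now compute (8/43).
Pull out 2^3: since 43 ≡ 3 (mod 8), (2/43) = -1, so (2/43)^3 = -1.
Reached (1/43) = 1. Collecting the sign flips along the way, the symbol is +1.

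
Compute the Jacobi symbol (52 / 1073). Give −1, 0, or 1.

Pull out 2^2: since 1073 ≡ 1 (mod 8), (2/1073) = +1, so (2/1073)^2 = +1.
Reciprocity: 13 ≡ 1 and 1073 ≡ 1 (mod 4), so (13/1073) = +(1073/13).
Reduce top mod 13: now compute (7/13).
Reciprocity: 7 ≡ 3 and 13 ≡ 1 (mod 4), so (7/13) = +(13/7).
Reduce top mod 7: now compute (6/7).
Pull out 2: since 7 ≡ 7 (mod 8), (2/7) = +1.
Reciprocity: 3 ≡ 3 and 7 ≡ 3 (mod 4), so (3/7) = −(7/3).
Reduce top mod 3: now compute (1/3).
Reached (1/3) = 1. Collecting the sign flips along the way, the symbol is -1.

-1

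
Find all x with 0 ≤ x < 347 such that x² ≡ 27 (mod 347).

Since 347 ≡ 3 (mod 4), a square root of 27 is 27^((347+1)/4) = 27^87 mod 347.
Repeated squaring: 27^2≡35, 27^4≡184, 27^8≡197, 27^16≡292, 27^32≡249, 27^64≡235 (mod 347).
27^87 = 27^(64+16+4+2+1) ≡ 285 (mod 347).
Check: 285² = 81225 ≡ 27 (mod 347). The two roots are 62 and 285.

62, 285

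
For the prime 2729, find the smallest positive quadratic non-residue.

3

(2/2729) = +1, so 2 is a residue.
(3/2729) = −1, so 3 is the smallest positive non-residue mod 2729.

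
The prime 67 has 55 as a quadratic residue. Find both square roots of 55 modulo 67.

16, 51

Since 67 ≡ 3 (mod 4), a square root of 55 is 55^((67+1)/4) = 55^17 mod 67.
Repeated squaring: 55^2≡10, 55^4≡33, 55^8≡17, 55^16≡21 (mod 67).
55^17 = 55^(16+1) ≡ 16 (mod 67).
Check: 16² = 256 ≡ 55 (mod 67). The two roots are 16 and 51.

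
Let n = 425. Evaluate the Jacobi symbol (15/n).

Reciprocity: 15 ≡ 3 and 425 ≡ 1 (mod 4), so (15/425) = +(425/15).
Reduce top mod 15: now compute (5/15).
Reciprocity: 5 ≡ 1 and 15 ≡ 3 (mod 4), so (5/15) = +(15/5).
Reduce top mod 5: now compute (0/5).
Top reduces to 0: gcd > 1, so the symbol is 0.

0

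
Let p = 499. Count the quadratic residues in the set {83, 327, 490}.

0

(83/499) = -1 → non-residue.
(327/499) = -1 → non-residue.
(490/499) = -1 → non-residue.
Total quadratic residues among the 3: 0.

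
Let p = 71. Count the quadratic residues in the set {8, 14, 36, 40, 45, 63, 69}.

(8/71) = +1 → QR.
(14/71) = -1 → non-residue.
(36/71) = +1 → QR.
(40/71) = +1 → QR.
(45/71) = +1 → QR.
(63/71) = -1 → non-residue.
(69/71) = -1 → non-residue.
Total quadratic residues among the 7: 4.

4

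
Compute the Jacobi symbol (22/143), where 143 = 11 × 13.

0

Pull out 2: since 143 ≡ 7 (mod 8), (2/143) = +1.
Reciprocity: 11 ≡ 3 and 143 ≡ 3 (mod 4), so (11/143) = −(143/11).
Reduce top mod 11: now compute (0/11).
Top reduces to 0: gcd > 1, so the symbol is 0.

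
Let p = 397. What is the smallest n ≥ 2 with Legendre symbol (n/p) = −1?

(2/397) = −1, so 2 is the smallest positive non-residue mod 397.

2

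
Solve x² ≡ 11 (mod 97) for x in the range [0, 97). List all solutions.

97 ≡ 1 (mod 4), so we find a root by search.
Trying successive values, 37² = 1369 ≡ 11 (mod 97). The other root is 97 − 37 = 60.

37, 60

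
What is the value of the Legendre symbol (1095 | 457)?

First reduce: 1095 ≡ 181 (mod 457).
Reciprocity: 181 ≡ 1 and 457 ≡ 1 (mod 4), so (181/457) = +(457/181).
Reduce top mod 181: now compute (95/181).
Reciprocity: 95 ≡ 3 and 181 ≡ 1 (mod 4), so (95/181) = +(181/95).
Reduce top mod 95: now compute (86/95).
Pull out 2: since 95 ≡ 7 (mod 8), (2/95) = +1.
Reciprocity: 43 ≡ 3 and 95 ≡ 3 (mod 4), so (43/95) = −(95/43).
Reduce top mod 43: now compute (9/43).
Reciprocity: 9 ≡ 1 and 43 ≡ 3 (mod 4), so (9/43) = +(43/9).
Reduce top mod 9: now compute (7/9).
Reciprocity: 7 ≡ 3 and 9 ≡ 1 (mod 4), so (7/9) = +(9/7).
Reduce top mod 7: now compute (2/7).
Pull out 2: since 7 ≡ 7 (mod 8), (2/7) = +1.
Reached (1/7) = 1. Collecting the sign flips along the way, the symbol is -1.

-1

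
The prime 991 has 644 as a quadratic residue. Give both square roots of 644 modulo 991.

340, 651

Since 991 ≡ 3 (mod 4), a square root of 644 is 644^((991+1)/4) = 644^248 mod 991.
Repeated squaring: 644^2≡498, 644^4≡254, 644^8≡101, 644^16≡291, 644^32≡446, 644^64≡716, 644^128≡309 (mod 991).
644^248 = 644^(128+64+32+16+8) ≡ 651 (mod 991).
Check: 651² = 423801 ≡ 644 (mod 991). The two roots are 340 and 651.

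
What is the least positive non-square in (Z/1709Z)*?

2

(2/1709) = −1, so 2 is the smallest positive non-residue mod 1709.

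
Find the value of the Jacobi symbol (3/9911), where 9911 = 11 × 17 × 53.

1

Reciprocity: 3 ≡ 3 and 9911 ≡ 3 (mod 4), so (3/9911) = −(9911/3).
Reduce top mod 3: now compute (2/3).
Pull out 2: since 3 ≡ 3 (mod 8), (2/3) = -1.
Reached (1/3) = 1. Collecting the sign flips along the way, the symbol is +1.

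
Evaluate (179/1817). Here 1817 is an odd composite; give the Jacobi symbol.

Reciprocity: 179 ≡ 3 and 1817 ≡ 1 (mod 4), so (179/1817) = +(1817/179).
Reduce top mod 179: now compute (27/179).
Reciprocity: 27 ≡ 3 and 179 ≡ 3 (mod 4), so (27/179) = −(179/27).
Reduce top mod 27: now compute (17/27).
Reciprocity: 17 ≡ 1 and 27 ≡ 3 (mod 4), so (17/27) = +(27/17).
Reduce top mod 17: now compute (10/17).
Pull out 2: since 17 ≡ 1 (mod 8), (2/17) = +1.
Reciprocity: 5 ≡ 1 and 17 ≡ 1 (mod 4), so (5/17) = +(17/5).
Reduce top mod 5: now compute (2/5).
Pull out 2: since 5 ≡ 5 (mod 8), (2/5) = -1.
Reached (1/5) = 1. Collecting the sign flips along the way, the symbol is +1.

1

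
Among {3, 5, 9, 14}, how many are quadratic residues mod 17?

(3/17) = -1 → non-residue.
(5/17) = -1 → non-residue.
(9/17) = +1 → QR.
(14/17) = -1 → non-residue.
Total quadratic residues among the 4: 1.

1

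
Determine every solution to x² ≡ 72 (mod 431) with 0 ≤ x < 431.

165, 266

Since 431 ≡ 3 (mod 4), a square root of 72 is 72^((431+1)/4) = 72^108 mod 431.
Repeated squaring: 72^2≡12, 72^4≡144, 72^8≡48, 72^16≡149, 72^32≡220, 72^64≡128 (mod 431).
72^108 = 72^(64+32+8+4) ≡ 165 (mod 431).
Check: 165² = 27225 ≡ 72 (mod 431). The two roots are 165 and 266.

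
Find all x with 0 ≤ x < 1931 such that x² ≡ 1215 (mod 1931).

409, 1522

Since 1931 ≡ 3 (mod 4), a square root of 1215 is 1215^((1931+1)/4) = 1215^483 mod 1931.
Repeated squaring: 1215^2≡941, 1215^4≡1083, 1215^8≡772, 1215^16≡1236, 1215^32≡275, 1215^64≡316, 1215^128≡1375, 1215^256≡176 (mod 1931).
1215^483 = 1215^(256+128+64+32+2+1) ≡ 1522 (mod 1931).
Check: 1522² = 2316484 ≡ 1215 (mod 1931). The two roots are 409 and 1522.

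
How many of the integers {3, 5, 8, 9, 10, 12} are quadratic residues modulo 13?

4

(3/13) = +1 → QR.
(5/13) = -1 → non-residue.
(8/13) = -1 → non-residue.
(9/13) = +1 → QR.
(10/13) = +1 → QR.
(12/13) = +1 → QR.
Total quadratic residues among the 6: 4.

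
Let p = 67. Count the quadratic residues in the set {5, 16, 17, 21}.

(5/67) = -1 → non-residue.
(16/67) = +1 → QR.
(17/67) = +1 → QR.
(21/67) = +1 → QR.
Total quadratic residues among the 4: 3.

3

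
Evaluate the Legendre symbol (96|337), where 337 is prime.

Pull out 2^5: since 337 ≡ 1 (mod 8), (2/337) = +1, so (2/337)^5 = +1.
Reciprocity: 3 ≡ 3 and 337 ≡ 1 (mod 4), so (3/337) = +(337/3).
Reduce top mod 3: now compute (1/3).
Reached (1/3) = 1. Collecting the sign flips along the way, the symbol is +1.

1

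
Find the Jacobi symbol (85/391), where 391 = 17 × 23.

0

Reciprocity: 85 ≡ 1 and 391 ≡ 3 (mod 4), so (85/391) = +(391/85).
Reduce top mod 85: now compute (51/85).
Reciprocity: 51 ≡ 3 and 85 ≡ 1 (mod 4), so (51/85) = +(85/51).
Reduce top mod 51: now compute (34/51).
Pull out 2: since 51 ≡ 3 (mod 8), (2/51) = -1.
Reciprocity: 17 ≡ 1 and 51 ≡ 3 (mod 4), so (17/51) = +(51/17).
Reduce top mod 17: now compute (0/17).
Top reduces to 0: gcd > 1, so the symbol is 0.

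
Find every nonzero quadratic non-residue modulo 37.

Square k = 1,…,18 (k and 37−k give the same square):
1²=1, 2²=4, 3²=9, 4²=16, 5²=25, 6²=36, 7²≡12, 8²≡27, 9²≡7, 10²≡26, 11²≡10, 12²≡33, 13²≡21, 14²≡11, 15²≡3, 16²≡34, 17²≡30, 18²≡28 (mod 37).
The residues are {1, 3, 4, 7, 9, 10, 11, 12, 16, 21, 25, 26, 27, 28, 30, 33, 34, 36}; the non-residues are the remaining 18 nonzero classes.

2, 5, 6, 8, 13, 14, 15, 17, 18, 19, 20, 22, 23, 24, 29, 31, 32, 35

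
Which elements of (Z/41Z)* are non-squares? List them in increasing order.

Square k = 1,…,20 (k and 41−k give the same square):
1²=1, 2²=4, 3²=9, 4²=16, 5²=25, 6²=36, 7²≡8, 8²≡23, 9²≡40, 10²≡18, 11²≡39, 12²≡21, 13²≡5, 14²≡32, 15²≡20, 16²≡10, 17²≡2, 18²≡37, 19²≡33, 20²≡31 (mod 41).
The residues are {1, 2, 4, 5, 8, 9, 10, 16, 18, 20, 21, 23, 25, 31, 32, 33, 36, 37, 39, 40}; the non-residues are the remaining 20 nonzero classes.

3 6 7 11 12 13 14 15 17 19 22 24 26 27 28 29 30 34 35 38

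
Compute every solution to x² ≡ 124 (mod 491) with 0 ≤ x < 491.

Since 491 ≡ 3 (mod 4), a square root of 124 is 124^((491+1)/4) = 124^123 mod 491.
Repeated squaring: 124^2≡155, 124^4≡457, 124^8≡174, 124^16≡325, 124^32≡60, 124^64≡163 (mod 491).
124^123 = 124^(64+32+16+8+2+1) ≡ 172 (mod 491).
Check: 172² = 29584 ≡ 124 (mod 491). The two roots are 172 and 319.

172, 319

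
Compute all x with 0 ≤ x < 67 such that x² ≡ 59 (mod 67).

Since 67 ≡ 3 (mod 4), a square root of 59 is 59^((67+1)/4) = 59^17 mod 67.
Repeated squaring: 59^2≡64, 59^4≡9, 59^8≡14, 59^16≡62 (mod 67).
59^17 = 59^(16+1) ≡ 40 (mod 67).
Check: 40² = 1600 ≡ 59 (mod 67). The two roots are 27 and 40.

27, 40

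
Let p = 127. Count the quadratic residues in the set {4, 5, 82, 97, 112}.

2

(4/127) = +1 → QR.
(5/127) = -1 → non-residue.
(82/127) = +1 → QR.
(97/127) = -1 → non-residue.
(112/127) = -1 → non-residue.
Total quadratic residues among the 5: 2.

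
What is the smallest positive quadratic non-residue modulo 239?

(2/239) = +1, so 2 is a residue.
(3/239) = +1, so 3 is a residue.
(4/239) = +1, so 4 is a residue.
(5/239) = +1, so 5 is a residue.
(6/239) = +1, so 6 is a residue.
(7/239) = −1, so 7 is the smallest positive non-residue mod 239.

7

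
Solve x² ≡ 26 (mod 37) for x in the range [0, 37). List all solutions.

37 ≡ 1 (mod 4), so we find a root by search.
Trying successive values, 10² = 100 ≡ 26 (mod 37). The other root is 37 − 10 = 27.

10, 27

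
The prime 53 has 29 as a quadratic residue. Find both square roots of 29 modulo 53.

53 ≡ 1 (mod 4), so we find a root by search.
Trying successive values, 20² = 400 ≡ 29 (mod 53). The other root is 53 − 20 = 33.

20, 33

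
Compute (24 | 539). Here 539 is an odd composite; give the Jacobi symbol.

Pull out 2^3: since 539 ≡ 3 (mod 8), (2/539) = -1, so (2/539)^3 = -1.
Reciprocity: 3 ≡ 3 and 539 ≡ 3 (mod 4), so (3/539) = −(539/3).
Reduce top mod 3: now compute (2/3).
Pull out 2: since 3 ≡ 3 (mod 8), (2/3) = -1.
Reached (1/3) = 1. Collecting the sign flips along the way, the symbol is -1.

-1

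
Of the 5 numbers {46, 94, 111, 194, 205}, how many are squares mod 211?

(46/211) = +1 → QR.
(94/211) = -1 → non-residue.
(111/211) = -1 → non-residue.
(194/211) = +1 → QR.
(205/211) = -1 → non-residue.
Total quadratic residues among the 5: 2.

2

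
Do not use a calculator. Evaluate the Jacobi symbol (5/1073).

Reciprocity: 5 ≡ 1 and 1073 ≡ 1 (mod 4), so (5/1073) = +(1073/5).
Reduce top mod 5: now compute (3/5).
Reciprocity: 3 ≡ 3 and 5 ≡ 1 (mod 4), so (3/5) = +(5/3).
Reduce top mod 3: now compute (2/3).
Pull out 2: since 3 ≡ 3 (mod 8), (2/3) = -1.
Reached (1/3) = 1. Collecting the sign flips along the way, the symbol is -1.

-1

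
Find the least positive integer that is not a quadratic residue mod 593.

(2/593) = +1, so 2 is a residue.
(3/593) = −1, so 3 is the smallest positive non-residue mod 593.

3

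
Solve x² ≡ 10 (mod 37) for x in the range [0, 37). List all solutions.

37 ≡ 1 (mod 4), so we find a root by search.
Trying successive values, 11² = 121 ≡ 10 (mod 37). The other root is 37 − 11 = 26.

11, 26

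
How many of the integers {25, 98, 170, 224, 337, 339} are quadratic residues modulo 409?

(25/409) = +1 → QR.
(98/409) = +1 → QR.
(170/409) = +1 → QR.
(224/409) = -1 → non-residue.
(337/409) = +1 → QR.
(339/409) = -1 → non-residue.
Total quadratic residues among the 6: 4.

4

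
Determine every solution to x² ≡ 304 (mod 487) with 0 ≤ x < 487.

Since 487 ≡ 3 (mod 4), a square root of 304 is 304^((487+1)/4) = 304^122 mod 487.
Repeated squaring: 304^2≡373, 304^4≡334, 304^8≡33, 304^16≡115, 304^32≡76, 304^64≡419 (mod 487).
304^122 = 304^(64+32+16+8+2) ≡ 230 (mod 487).
Check: 230² = 52900 ≡ 304 (mod 487). The two roots are 230 and 257.

230, 257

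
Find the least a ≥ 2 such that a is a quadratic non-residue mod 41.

3

(2/41) = +1, so 2 is a residue.
(3/41) = −1, so 3 is the smallest positive non-residue mod 41.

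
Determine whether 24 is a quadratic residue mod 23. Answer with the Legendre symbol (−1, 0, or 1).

First reduce: 24 ≡ 1 (mod 23).
Reached (1/23) = 1. Collecting the sign flips along the way, the symbol is +1.

1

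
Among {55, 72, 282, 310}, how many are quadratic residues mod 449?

3

(55/449) = +1 → QR.
(72/449) = +1 → QR.
(282/449) = +1 → QR.
(310/449) = -1 → non-residue.
Total quadratic residues among the 4: 3.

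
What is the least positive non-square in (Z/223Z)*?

3

(2/223) = +1, so 2 is a residue.
(3/223) = −1, so 3 is the smallest positive non-residue mod 223.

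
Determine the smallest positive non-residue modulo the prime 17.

(2/17) = +1, so 2 is a residue.
(3/17) = −1, so 3 is the smallest positive non-residue mod 17.

3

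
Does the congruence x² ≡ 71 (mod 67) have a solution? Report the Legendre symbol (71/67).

First reduce: 71 ≡ 4 (mod 67).
Pull out 2^2: since 67 ≡ 3 (mod 8), (2/67) = -1, so (2/67)^2 = +1.
Reached (1/67) = 1. Collecting the sign flips along the way, the symbol is +1.

1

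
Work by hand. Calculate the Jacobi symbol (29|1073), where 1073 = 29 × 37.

Reciprocity: 29 ≡ 1 and 1073 ≡ 1 (mod 4), so (29/1073) = +(1073/29).
Reduce top mod 29: now compute (0/29).
Top reduces to 0: gcd > 1, so the symbol is 0.

0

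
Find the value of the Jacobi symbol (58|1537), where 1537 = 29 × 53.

0

Pull out 2: since 1537 ≡ 1 (mod 8), (2/1537) = +1.
Reciprocity: 29 ≡ 1 and 1537 ≡ 1 (mod 4), so (29/1537) = +(1537/29).
Reduce top mod 29: now compute (0/29).
Top reduces to 0: gcd > 1, so the symbol is 0.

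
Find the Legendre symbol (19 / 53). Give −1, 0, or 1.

-1

Reciprocity: 19 ≡ 3 and 53 ≡ 1 (mod 4), so (19/53) = +(53/19).
Reduce top mod 19: now compute (15/19).
Reciprocity: 15 ≡ 3 and 19 ≡ 3 (mod 4), so (15/19) = −(19/15).
Reduce top mod 15: now compute (4/15).
Pull out 2^2: since 15 ≡ 7 (mod 8), (2/15) = +1, so (2/15)^2 = +1.
Reached (1/15) = 1. Collecting the sign flips along the way, the symbol is -1.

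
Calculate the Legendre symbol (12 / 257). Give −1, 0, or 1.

-1

Pull out 2^2: since 257 ≡ 1 (mod 8), (2/257) = +1, so (2/257)^2 = +1.
Reciprocity: 3 ≡ 3 and 257 ≡ 1 (mod 4), so (3/257) = +(257/3).
Reduce top mod 3: now compute (2/3).
Pull out 2: since 3 ≡ 3 (mod 8), (2/3) = -1.
Reached (1/3) = 1. Collecting the sign flips along the way, the symbol is -1.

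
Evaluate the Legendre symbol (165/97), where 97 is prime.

First reduce: 165 ≡ 68 (mod 97).
Pull out 2^2: since 97 ≡ 1 (mod 8), (2/97) = +1, so (2/97)^2 = +1.
Reciprocity: 17 ≡ 1 and 97 ≡ 1 (mod 4), so (17/97) = +(97/17).
Reduce top mod 17: now compute (12/17).
Pull out 2^2: since 17 ≡ 1 (mod 8), (2/17) = +1, so (2/17)^2 = +1.
Reciprocity: 3 ≡ 3 and 17 ≡ 1 (mod 4), so (3/17) = +(17/3).
Reduce top mod 3: now compute (2/3).
Pull out 2: since 3 ≡ 3 (mod 8), (2/3) = -1.
Reached (1/3) = 1. Collecting the sign flips along the way, the symbol is -1.

-1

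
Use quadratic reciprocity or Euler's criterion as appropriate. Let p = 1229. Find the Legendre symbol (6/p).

Pull out 2: since 1229 ≡ 5 (mod 8), (2/1229) = -1.
Reciprocity: 3 ≡ 3 and 1229 ≡ 1 (mod 4), so (3/1229) = +(1229/3).
Reduce top mod 3: now compute (2/3).
Pull out 2: since 3 ≡ 3 (mod 8), (2/3) = -1.
Reached (1/3) = 1. Collecting the sign flips along the way, the symbol is +1.

1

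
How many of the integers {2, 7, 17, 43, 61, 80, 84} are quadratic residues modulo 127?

(2/127) = +1 → QR.
(7/127) = -1 → non-residue.
(17/127) = +1 → QR.
(43/127) = -1 → non-residue.
(61/127) = +1 → QR.
(80/127) = -1 → non-residue.
(84/127) = +1 → QR.
Total quadratic residues among the 7: 4.

4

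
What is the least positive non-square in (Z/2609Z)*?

3

(2/2609) = +1, so 2 is a residue.
(3/2609) = −1, so 3 is the smallest positive non-residue mod 2609.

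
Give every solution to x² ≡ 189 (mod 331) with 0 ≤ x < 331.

Since 331 ≡ 3 (mod 4), a square root of 189 is 189^((331+1)/4) = 189^83 mod 331.
Repeated squaring: 189^2≡304, 189^4≡67, 189^8≡186, 189^16≡172, 189^32≡125, 189^64≡68 (mod 331).
189^83 = 189^(64+16+2+1) ≡ 239 (mod 331).
Check: 239² = 57121 ≡ 189 (mod 331). The two roots are 92 and 239.

92, 239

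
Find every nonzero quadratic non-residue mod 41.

3,6,7,11,12,13,14,15,17,19,22,24,26,27,28,29,30,34,35,38

Square k = 1,…,20 (k and 41−k give the same square):
1²=1, 2²=4, 3²=9, 4²=16, 5²=25, 6²=36, 7²≡8, 8²≡23, 9²≡40, 10²≡18, 11²≡39, 12²≡21, 13²≡5, 14²≡32, 15²≡20, 16²≡10, 17²≡2, 18²≡37, 19²≡33, 20²≡31 (mod 41).
The residues are {1, 2, 4, 5, 8, 9, 10, 16, 18, 20, 21, 23, 25, 31, 32, 33, 36, 37, 39, 40}; the non-residues are the remaining 20 nonzero classes.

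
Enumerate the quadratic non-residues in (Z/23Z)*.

5, 7, 10, 11, 14, 15, 17, 19, 20, 21, 22

Square k = 1,…,11 (k and 23−k give the same square):
1²=1, 2²=4, 3²=9, 4²=16, 5²≡2, 6²≡13, 7²≡3, 8²≡18, 9²≡12, 10²≡8, 11²≡6 (mod 23).
The residues are {1, 2, 3, 4, 6, 8, 9, 12, 13, 16, 18}; the non-residues are the remaining 11 nonzero classes.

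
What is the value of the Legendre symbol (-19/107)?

-1

First reduce: -19 ≡ 88 (mod 107).
Pull out 2^3: since 107 ≡ 3 (mod 8), (2/107) = -1, so (2/107)^3 = -1.
Reciprocity: 11 ≡ 3 and 107 ≡ 3 (mod 4), so (11/107) = −(107/11).
Reduce top mod 11: now compute (8/11).
Pull out 2^3: since 11 ≡ 3 (mod 8), (2/11) = -1, so (2/11)^3 = -1.
Reached (1/11) = 1. Collecting the sign flips along the way, the symbol is -1.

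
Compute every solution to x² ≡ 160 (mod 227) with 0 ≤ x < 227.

29, 198

Since 227 ≡ 3 (mod 4), a square root of 160 is 160^((227+1)/4) = 160^57 mod 227.
Repeated squaring: 160^2≡176, 160^4≡104, 160^8≡147, 160^16≡44, 160^32≡120 (mod 227).
160^57 = 160^(32+16+8+1) ≡ 29 (mod 227).
Check: 29² = 841 ≡ 160 (mod 227). The two roots are 29 and 198.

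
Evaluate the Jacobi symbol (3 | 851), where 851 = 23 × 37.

Reciprocity: 3 ≡ 3 and 851 ≡ 3 (mod 4), so (3/851) = −(851/3).
Reduce top mod 3: now compute (2/3).
Pull out 2: since 3 ≡ 3 (mod 8), (2/3) = -1.
Reached (1/3) = 1. Collecting the sign flips along the way, the symbol is +1.

1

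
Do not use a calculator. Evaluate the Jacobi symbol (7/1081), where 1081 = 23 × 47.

Reciprocity: 7 ≡ 3 and 1081 ≡ 1 (mod 4), so (7/1081) = +(1081/7).
Reduce top mod 7: now compute (3/7).
Reciprocity: 3 ≡ 3 and 7 ≡ 3 (mod 4), so (3/7) = −(7/3).
Reduce top mod 3: now compute (1/3).
Reached (1/3) = 1. Collecting the sign flips along the way, the symbol is -1.

-1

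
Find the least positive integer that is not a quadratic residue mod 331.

2

(2/331) = −1, so 2 is the smallest positive non-residue mod 331.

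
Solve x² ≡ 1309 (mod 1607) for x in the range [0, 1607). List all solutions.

Since 1607 ≡ 3 (mod 4), a square root of 1309 is 1309^((1607+1)/4) = 1309^402 mod 1607.
Repeated squaring: 1309^2≡419, 1309^4≡398, 1309^8≡918, 1309^16≡656, 1309^32≡1267, 1309^64≡1503, 1309^128≡1174, 1309^256≡1077 (mod 1607).
1309^402 = 1309^(256+128+16+2) ≡ 54 (mod 1607).
Check: 54² = 2916 ≡ 1309 (mod 1607). The two roots are 54 and 1553.

54, 1553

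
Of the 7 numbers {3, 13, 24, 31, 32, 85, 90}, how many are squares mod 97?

5

(3/97) = +1 → QR.
(13/97) = -1 → non-residue.
(24/97) = +1 → QR.
(31/97) = +1 → QR.
(32/97) = +1 → QR.
(85/97) = +1 → QR.
(90/97) = -1 → non-residue.
Total quadratic residues among the 7: 5.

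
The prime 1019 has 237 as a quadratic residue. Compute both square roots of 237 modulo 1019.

Since 1019 ≡ 3 (mod 4), a square root of 237 is 237^((1019+1)/4) = 237^255 mod 1019.
Repeated squaring: 237^2≡124, 237^4≡91, 237^8≡129, 237^16≡337, 237^32≡460, 237^64≡667, 237^128≡605 (mod 1019).
237^255 = 237^(128+64+32+16+8+4+2+1) ≡ 620 (mod 1019).
Check: 620² = 384400 ≡ 237 (mod 1019). The two roots are 399 and 620.

399, 620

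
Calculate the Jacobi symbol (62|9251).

Pull out 2: since 9251 ≡ 3 (mod 8), (2/9251) = -1.
Reciprocity: 31 ≡ 3 and 9251 ≡ 3 (mod 4), so (31/9251) = −(9251/31).
Reduce top mod 31: now compute (13/31).
Reciprocity: 13 ≡ 1 and 31 ≡ 3 (mod 4), so (13/31) = +(31/13).
Reduce top mod 13: now compute (5/13).
Reciprocity: 5 ≡ 1 and 13 ≡ 1 (mod 4), so (5/13) = +(13/5).
Reduce top mod 5: now compute (3/5).
Reciprocity: 3 ≡ 3 and 5 ≡ 1 (mod 4), so (3/5) = +(5/3).
Reduce top mod 3: now compute (2/3).
Pull out 2: since 3 ≡ 3 (mod 8), (2/3) = -1.
Reached (1/3) = 1. Collecting the sign flips along the way, the symbol is -1.

-1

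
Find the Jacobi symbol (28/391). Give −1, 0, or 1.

1

Pull out 2^2: since 391 ≡ 7 (mod 8), (2/391) = +1, so (2/391)^2 = +1.
Reciprocity: 7 ≡ 3 and 391 ≡ 3 (mod 4), so (7/391) = −(391/7).
Reduce top mod 7: now compute (6/7).
Pull out 2: since 7 ≡ 7 (mod 8), (2/7) = +1.
Reciprocity: 3 ≡ 3 and 7 ≡ 3 (mod 4), so (3/7) = −(7/3).
Reduce top mod 3: now compute (1/3).
Reached (1/3) = 1. Collecting the sign flips along the way, the symbol is +1.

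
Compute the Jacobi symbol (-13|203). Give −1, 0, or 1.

1

First reduce: -13 ≡ 190 (mod 203).
Pull out 2: since 203 ≡ 3 (mod 8), (2/203) = -1.
Reciprocity: 95 ≡ 3 and 203 ≡ 3 (mod 4), so (95/203) = −(203/95).
Reduce top mod 95: now compute (13/95).
Reciprocity: 13 ≡ 1 and 95 ≡ 3 (mod 4), so (13/95) = +(95/13).
Reduce top mod 13: now compute (4/13).
Pull out 2^2: since 13 ≡ 5 (mod 8), (2/13) = -1, so (2/13)^2 = +1.
Reached (1/13) = 1. Collecting the sign flips along the way, the symbol is +1.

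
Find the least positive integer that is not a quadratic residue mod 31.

(2/31) = +1, so 2 is a residue.
(3/31) = −1, so 3 is the smallest positive non-residue mod 31.

3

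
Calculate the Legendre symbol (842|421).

0

First reduce: 842 ≡ 0 (mod 421).
Top reduces to 0: gcd > 1, so the symbol is 0.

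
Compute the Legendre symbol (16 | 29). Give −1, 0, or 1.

Pull out 2^4: since 29 ≡ 5 (mod 8), (2/29) = -1, so (2/29)^4 = +1.
Reached (1/29) = 1. Collecting the sign flips along the way, the symbol is +1.

1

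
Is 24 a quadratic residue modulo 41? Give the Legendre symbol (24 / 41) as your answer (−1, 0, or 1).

Euler's criterion: (24/41) ≡ 24^20 (mod 41).
24^2 ≡ 2 (mod 41)
24^4 ≡ 4 (mod 41)
24^8 ≡ 16 (mod 41)
24^16 ≡ 10 (mod 41)
24^20 = 24^(16+4) ≡ 40 (mod 41).
Result is 40 ≡ −1, so (24/41) = −1.

-1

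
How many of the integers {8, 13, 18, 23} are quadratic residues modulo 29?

(8/29) = -1 → non-residue.
(13/29) = +1 → QR.
(18/29) = -1 → non-residue.
(23/29) = +1 → QR.
Total quadratic residues among the 4: 2.

2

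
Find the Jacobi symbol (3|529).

1

Reciprocity: 3 ≡ 3 and 529 ≡ 1 (mod 4), so (3/529) = +(529/3).
Reduce top mod 3: now compute (1/3).
Reached (1/3) = 1. Collecting the sign flips along the way, the symbol is +1.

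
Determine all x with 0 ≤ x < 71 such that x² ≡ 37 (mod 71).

26, 45

Since 71 ≡ 3 (mod 4), a square root of 37 is 37^((71+1)/4) = 37^18 mod 71.
Repeated squaring: 37^2≡20, 37^4≡45, 37^8≡37, 37^16≡20 (mod 71).
37^18 = 37^(16+2) ≡ 45 (mod 71).
Check: 45² = 2025 ≡ 37 (mod 71). The two roots are 26 and 45.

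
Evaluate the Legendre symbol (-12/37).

Euler's criterion: (-12/37) ≡ 25^18 (mod 37).
25^2 ≡ 33 (mod 37)
25^4 ≡ 16 (mod 37)
25^8 ≡ 34 (mod 37)
25^16 ≡ 9 (mod 37)
25^18 = 25^(16+2) ≡ 1 (mod 37).
Result is 1, so (-12/37) = 1.

1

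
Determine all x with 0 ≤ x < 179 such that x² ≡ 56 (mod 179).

Since 179 ≡ 3 (mod 4), a square root of 56 is 56^((179+1)/4) = 56^45 mod 179.
Repeated squaring: 56^2≡93, 56^4≡57, 56^8≡27, 56^16≡13, 56^32≡169 (mod 179).
56^45 = 56^(32+8+4+1) ≡ 45 (mod 179).
Check: 45² = 2025 ≡ 56 (mod 179). The two roots are 45 and 134.

45, 134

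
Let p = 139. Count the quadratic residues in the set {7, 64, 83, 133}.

(7/139) = +1 → QR.
(64/139) = +1 → QR.
(83/139) = +1 → QR.
(133/139) = -1 → non-residue.
Total quadratic residues among the 4: 3.

3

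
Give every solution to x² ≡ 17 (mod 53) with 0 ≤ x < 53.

53 ≡ 1 (mod 4), so we find a root by search.
Trying successive values, 21² = 441 ≡ 17 (mod 53). The other root is 53 − 21 = 32.

21, 32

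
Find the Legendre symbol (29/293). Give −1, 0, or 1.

-1

Euler's criterion: (29/293) ≡ 29^146 (mod 293).
29^2 ≡ 255 (mod 293)
29^4 ≡ 272 (mod 293)
29^8 ≡ 148 (mod 293)
29^16 ≡ 222 (mod 293)
29^32 ≡ 60 (mod 293)
29^64 ≡ 84 (mod 293)
29^128 ≡ 24 (mod 293)
29^146 = 29^(128+16+2) ≡ 292 (mod 293).
Result is 292 ≡ −1, so (29/293) = −1.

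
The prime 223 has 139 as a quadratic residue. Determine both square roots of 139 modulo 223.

94, 129

Since 223 ≡ 3 (mod 4), a square root of 139 is 139^((223+1)/4) = 139^56 mod 223.
Repeated squaring: 139^2≡143, 139^4≡156, 139^8≡29, 139^16≡172, 139^32≡148 (mod 223).
139^56 = 139^(32+16+8) ≡ 94 (mod 223).
Check: 94² = 8836 ≡ 139 (mod 223). The two roots are 94 and 129.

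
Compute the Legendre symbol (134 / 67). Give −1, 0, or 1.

First reduce: 134 ≡ 0 (mod 67).
Top reduces to 0: gcd > 1, so the symbol is 0.

0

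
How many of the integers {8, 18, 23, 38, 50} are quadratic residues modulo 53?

(8/53) = -1 → non-residue.
(18/53) = -1 → non-residue.
(23/53) = -1 → non-residue.
(38/53) = +1 → QR.
(50/53) = -1 → non-residue.
Total quadratic residues among the 5: 1.

1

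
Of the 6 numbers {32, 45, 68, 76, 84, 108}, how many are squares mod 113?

1

(32/113) = +1 → QR.
(45/113) = -1 → non-residue.
(68/113) = -1 → non-residue.
(76/113) = -1 → non-residue.
(84/113) = -1 → non-residue.
(108/113) = -1 → non-residue.
Total quadratic residues among the 6: 1.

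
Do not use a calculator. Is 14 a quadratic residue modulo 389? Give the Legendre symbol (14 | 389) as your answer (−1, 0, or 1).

-1

Pull out 2: since 389 ≡ 5 (mod 8), (2/389) = -1.
Reciprocity: 7 ≡ 3 and 389 ≡ 1 (mod 4), so (7/389) = +(389/7).
Reduce top mod 7: now compute (4/7).
Pull out 2^2: since 7 ≡ 7 (mod 8), (2/7) = +1, so (2/7)^2 = +1.
Reached (1/7) = 1. Collecting the sign flips along the way, the symbol is -1.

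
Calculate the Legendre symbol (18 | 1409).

1

Pull out 2: since 1409 ≡ 1 (mod 8), (2/1409) = +1.
Reciprocity: 9 ≡ 1 and 1409 ≡ 1 (mod 4), so (9/1409) = +(1409/9).
Reduce top mod 9: now compute (5/9).
Reciprocity: 5 ≡ 1 and 9 ≡ 1 (mod 4), so (5/9) = +(9/5).
Reduce top mod 5: now compute (4/5).
Pull out 2^2: since 5 ≡ 5 (mod 8), (2/5) = -1, so (2/5)^2 = +1.
Reached (1/5) = 1. Collecting the sign flips along the way, the symbol is +1.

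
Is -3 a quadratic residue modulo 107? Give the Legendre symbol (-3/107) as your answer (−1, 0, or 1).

Euler's criterion: (-3/107) ≡ 104^53 (mod 107).
104^2 ≡ 9 (mod 107)
104^4 ≡ 81 (mod 107)
104^8 ≡ 34 (mod 107)
104^16 ≡ 86 (mod 107)
104^32 ≡ 13 (mod 107)
104^53 = 104^(32+16+4+1) ≡ 106 (mod 107).
Result is 106 ≡ −1, so (-3/107) = −1.

-1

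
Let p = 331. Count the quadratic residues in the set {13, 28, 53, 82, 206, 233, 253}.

(13/331) = -1 → non-residue.
(28/331) = -1 → non-residue.
(53/331) = +1 → QR.
(82/331) = +1 → QR.
(206/331) = -1 → non-residue.
(233/331) = +1 → QR.
(253/331) = +1 → QR.
Total quadratic residues among the 7: 4.

4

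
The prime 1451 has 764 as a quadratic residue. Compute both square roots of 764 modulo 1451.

Since 1451 ≡ 3 (mod 4), a square root of 764 is 764^((1451+1)/4) = 764^363 mod 1451.
Repeated squaring: 764^2≡394, 764^4≡1430, 764^8≡441, 764^16≡47, 764^32≡758, 764^64≡1419, 764^128≡1024, 764^256≡954 (mod 1451).
764^363 = 764^(256+64+32+8+2+1) ≡ 813 (mod 1451).
Check: 813² = 660969 ≡ 764 (mod 1451). The two roots are 638 and 813.

638, 813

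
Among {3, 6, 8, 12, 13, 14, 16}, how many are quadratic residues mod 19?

(3/19) = -1 → non-residue.
(6/19) = +1 → QR.
(8/19) = -1 → non-residue.
(12/19) = -1 → non-residue.
(13/19) = -1 → non-residue.
(14/19) = -1 → non-residue.
(16/19) = +1 → QR.
Total quadratic residues among the 7: 2.

2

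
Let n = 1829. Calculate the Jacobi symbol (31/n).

Reciprocity: 31 ≡ 3 and 1829 ≡ 1 (mod 4), so (31/1829) = +(1829/31).
Reduce top mod 31: now compute (0/31).
Top reduces to 0: gcd > 1, so the symbol is 0.

0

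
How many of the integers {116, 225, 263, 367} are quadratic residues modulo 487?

(116/487) = +1 → QR.
(225/487) = +1 → QR.
(263/487) = +1 → QR.
(367/487) = -1 → non-residue.
Total quadratic residues among the 4: 3.

3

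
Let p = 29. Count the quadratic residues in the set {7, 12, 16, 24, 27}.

3

(7/29) = +1 → QR.
(12/29) = -1 → non-residue.
(16/29) = +1 → QR.
(24/29) = +1 → QR.
(27/29) = -1 → non-residue.
Total quadratic residues among the 5: 3.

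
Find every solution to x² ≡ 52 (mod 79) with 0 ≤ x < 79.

17, 62

Since 79 ≡ 3 (mod 4), a square root of 52 is 52^((79+1)/4) = 52^20 mod 79.
Repeated squaring: 52^2≡18, 52^4≡8, 52^8≡64, 52^16≡67 (mod 79).
52^20 = 52^(16+4) ≡ 62 (mod 79).
Check: 62² = 3844 ≡ 52 (mod 79). The two roots are 17 and 62.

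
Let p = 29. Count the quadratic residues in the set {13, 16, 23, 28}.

4

(13/29) = +1 → QR.
(16/29) = +1 → QR.
(23/29) = +1 → QR.
(28/29) = +1 → QR.
Total quadratic residues among the 4: 4.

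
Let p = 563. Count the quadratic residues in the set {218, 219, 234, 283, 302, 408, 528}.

(218/563) = +1 → QR.
(219/563) = -1 → non-residue.
(234/563) = -1 → non-residue.
(283/563) = -1 → non-residue.
(302/563) = +1 → QR.
(408/563) = -1 → non-residue.
(528/563) = +1 → QR.
Total quadratic residues among the 7: 3.

3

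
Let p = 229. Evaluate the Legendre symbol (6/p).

Pull out 2: since 229 ≡ 5 (mod 8), (2/229) = -1.
Reciprocity: 3 ≡ 3 and 229 ≡ 1 (mod 4), so (3/229) = +(229/3).
Reduce top mod 3: now compute (1/3).
Reached (1/3) = 1. Collecting the sign flips along the way, the symbol is -1.

-1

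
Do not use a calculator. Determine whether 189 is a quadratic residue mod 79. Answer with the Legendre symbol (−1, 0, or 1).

First reduce: 189 ≡ 31 (mod 79).
Reciprocity: 31 ≡ 3 and 79 ≡ 3 (mod 4), so (31/79) = −(79/31).
Reduce top mod 31: now compute (17/31).
Reciprocity: 17 ≡ 1 and 31 ≡ 3 (mod 4), so (17/31) = +(31/17).
Reduce top mod 17: now compute (14/17).
Pull out 2: since 17 ≡ 1 (mod 8), (2/17) = +1.
Reciprocity: 7 ≡ 3 and 17 ≡ 1 (mod 4), so (7/17) = +(17/7).
Reduce top mod 7: now compute (3/7).
Reciprocity: 3 ≡ 3 and 7 ≡ 3 (mod 4), so (3/7) = −(7/3).
Reduce top mod 3: now compute (1/3).
Reached (1/3) = 1. Collecting the sign flips along the way, the symbol is +1.

1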